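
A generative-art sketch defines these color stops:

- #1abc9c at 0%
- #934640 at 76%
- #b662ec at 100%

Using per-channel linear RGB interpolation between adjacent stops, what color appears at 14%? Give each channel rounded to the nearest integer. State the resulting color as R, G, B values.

14% lies between the 0% and 76% stops, so the local fraction is t = (14 − 0)/(76 − 0) = 14/76 ≈ 0.1842.
#1abc9c → (26, 188, 156); #934640 → (147, 70, 64).
R = 26 + 0.1842 × (147 − 26) = 48.288 → 48
G = 188 + 0.1842 × (70 − 188) = 166.264 → 166
B = 156 + 0.1842 × (64 − 156) = 139.054 → 139

(48, 166, 139)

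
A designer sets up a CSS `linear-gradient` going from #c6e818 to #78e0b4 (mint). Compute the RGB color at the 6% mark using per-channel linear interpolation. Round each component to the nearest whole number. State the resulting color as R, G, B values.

#c6e818 → (198, 232, 24); #78e0b4 → (120, 224, 180).
6% corresponds to t = 0.06.
R = 198 + 0.06 × (120 − 198) = 198 + 0.06 × -78 = 193.32 → 193
G = 232 + 0.06 × (224 − 232) = 232 + 0.06 × -8 = 231.52 → 232
B = 24 + 0.06 × (180 − 24) = 24 + 0.06 × 156 = 33.36 → 33
So the blended color is (193, 232, 33), about #c1e821.

(193, 232, 33)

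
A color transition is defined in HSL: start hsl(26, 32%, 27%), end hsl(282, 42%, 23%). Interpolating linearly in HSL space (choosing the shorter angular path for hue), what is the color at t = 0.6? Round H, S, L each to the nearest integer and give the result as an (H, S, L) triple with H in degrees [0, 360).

Hue: 282 − 26 = 256°, but |256| > 180 so the shorter arc goes the other way: Δh = 256 − 360 = -104°.
H = 26 + 0.6 × (-104) = -36.4 → -36 → -36 mod 360 = 324°
S = 32 + 0.6 × (42 − 32) = 38 → 38%
L = 27 + 0.6 × (23 − 27) = 24.6 → 25%

(324, 38, 25)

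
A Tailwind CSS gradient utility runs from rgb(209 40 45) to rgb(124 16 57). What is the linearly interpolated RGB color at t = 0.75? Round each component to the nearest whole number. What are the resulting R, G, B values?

R = 209 + 0.75 × (124 − 209) = 209 + 0.75 × -85 = 145.25 → 145
G = 40 + 0.75 × (16 − 40) = 40 + 0.75 × -24 = 22 → 22
B = 45 + 0.75 × (57 − 45) = 45 + 0.75 × 12 = 54 → 54
So the blended color is (145, 22, 54), about #911636.

(145, 22, 54)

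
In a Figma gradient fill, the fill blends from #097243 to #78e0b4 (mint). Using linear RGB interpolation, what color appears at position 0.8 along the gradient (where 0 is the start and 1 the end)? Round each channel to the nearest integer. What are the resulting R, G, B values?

#097243 → (9, 114, 67); #78e0b4 → (120, 224, 180).
R = 9 + 0.8 × (120 − 9) = 9 + 0.8 × 111 = 97.8 → 98
G = 114 + 0.8 × (224 − 114) = 114 + 0.8 × 110 = 202 → 202
B = 67 + 0.8 × (180 − 67) = 67 + 0.8 × 113 = 157.4 → 157
So the blended color is (98, 202, 157), about #62ca9d.

(98, 202, 157)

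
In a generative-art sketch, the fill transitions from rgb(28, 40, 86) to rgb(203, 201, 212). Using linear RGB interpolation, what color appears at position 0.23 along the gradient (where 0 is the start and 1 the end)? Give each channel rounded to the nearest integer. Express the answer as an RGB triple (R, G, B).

R = 28 + 0.23 × (203 − 28) = 28 + 0.23 × 175 = 68.25 → 68
G = 40 + 0.23 × (201 − 40) = 40 + 0.23 × 161 = 77.03 → 77
B = 86 + 0.23 × (212 − 86) = 86 + 0.23 × 126 = 114.98 → 115

(68, 77, 115)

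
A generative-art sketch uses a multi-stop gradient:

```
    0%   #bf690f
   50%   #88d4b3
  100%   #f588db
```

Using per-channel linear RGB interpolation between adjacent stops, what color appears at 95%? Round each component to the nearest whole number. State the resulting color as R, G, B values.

(234, 144, 215)

95% lies between the 50% and 100% stops, so the local fraction is t = (95 − 50)/(100 − 50) = 45/50 ≈ 0.9.
#88d4b3 → (136, 212, 179); #f588db → (245, 136, 219).
R = 136 + 0.9 × (245 − 136) = 234.1 → 234
G = 212 + 0.9 × (136 − 212) = 143.6 → 144
B = 179 + 0.9 × (219 − 179) = 215 → 215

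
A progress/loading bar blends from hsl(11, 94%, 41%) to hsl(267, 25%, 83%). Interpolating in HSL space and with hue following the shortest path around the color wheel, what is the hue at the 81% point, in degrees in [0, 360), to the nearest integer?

287

Hue: 267 − 11 = 256°, but |256| > 180 so the shorter arc goes the other way: Δh = 256 − 360 = -104°.
H = 11 + 0.81 × (-104) = -73.24 → -73 → -73 mod 360 = 287°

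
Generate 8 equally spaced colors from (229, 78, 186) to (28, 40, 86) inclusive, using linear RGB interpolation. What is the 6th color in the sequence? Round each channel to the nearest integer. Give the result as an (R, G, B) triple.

With 8 swatches and endpoints inclusive, swatch 6 sits at t = (6 − 1)/(8 − 1) = 5/7 ≈ 0.7143.
R = 229 + 0.7143 × (28 − 229) = 85.426 → 85
G = 78 + 0.7143 × (40 − 78) = 50.857 → 51
B = 186 + 0.7143 × (86 − 186) = 114.57 → 115

(85, 51, 115)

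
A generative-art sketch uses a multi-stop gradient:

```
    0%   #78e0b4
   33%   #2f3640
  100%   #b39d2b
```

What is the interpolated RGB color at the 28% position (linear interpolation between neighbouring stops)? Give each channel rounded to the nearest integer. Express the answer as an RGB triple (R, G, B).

28% lies between the 0% and 33% stops, so the local fraction is t = (28 − 0)/(33 − 0) = 28/33 ≈ 0.8485.
#78e0b4 → (120, 224, 180); #2f3640 → (47, 54, 64).
R = 120 + 0.8485 × (47 − 120) = 58.059 → 58
G = 224 + 0.8485 × (54 − 224) = 79.755 → 80
B = 180 + 0.8485 × (64 − 180) = 81.574 → 82

(58, 80, 82)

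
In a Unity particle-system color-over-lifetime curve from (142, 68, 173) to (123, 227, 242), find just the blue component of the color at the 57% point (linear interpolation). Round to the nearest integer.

B = 173 + 0.57 × (242 − 173) = 212.33 → 212

212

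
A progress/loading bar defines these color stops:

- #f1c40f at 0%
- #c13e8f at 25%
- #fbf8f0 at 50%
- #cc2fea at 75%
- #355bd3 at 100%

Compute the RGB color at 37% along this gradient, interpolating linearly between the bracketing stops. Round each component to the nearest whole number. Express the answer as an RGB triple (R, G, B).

(221, 151, 190)

37% lies between the 25% and 50% stops, so the local fraction is t = (37 − 25)/(50 − 25) = 12/25 ≈ 0.48.
#c13e8f → (193, 62, 143); #fbf8f0 → (251, 248, 240).
R = 193 + 0.48 × (251 − 193) = 220.84 → 221
G = 62 + 0.48 × (248 − 62) = 151.28 → 151
B = 143 + 0.48 × (240 − 143) = 189.56 → 190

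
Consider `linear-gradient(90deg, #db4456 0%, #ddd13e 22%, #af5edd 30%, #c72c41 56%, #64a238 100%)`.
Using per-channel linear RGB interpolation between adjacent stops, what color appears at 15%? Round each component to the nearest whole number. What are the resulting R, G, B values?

(220, 164, 70)

15% lies between the 0% and 22% stops, so the local fraction is t = (15 − 0)/(22 − 0) = 15/22 ≈ 0.6818.
#db4456 → (219, 68, 86); #ddd13e → (221, 209, 62).
R = 219 + 0.6818 × (221 − 219) = 220.364 → 220
G = 68 + 0.6818 × (209 − 68) = 164.134 → 164
B = 86 + 0.6818 × (62 − 86) = 69.637 → 70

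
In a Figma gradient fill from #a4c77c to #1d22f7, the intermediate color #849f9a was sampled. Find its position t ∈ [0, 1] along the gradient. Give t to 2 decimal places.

Invert the lerp on the G channel (largest span, 165): t = (159 − 199) / (34 − 199) = -40/-165 = 0.24242.
Check on R: (132 − 164)/(29 − 164) = 0.237 ✓

0.24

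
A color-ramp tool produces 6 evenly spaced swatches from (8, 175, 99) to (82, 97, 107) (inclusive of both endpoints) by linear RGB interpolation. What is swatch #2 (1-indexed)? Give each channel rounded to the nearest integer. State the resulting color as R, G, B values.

With 6 swatches and endpoints inclusive, swatch 2 sits at t = (2 − 1)/(6 − 1) = 1/5 ≈ 0.2.
R = 8 + 0.2 × (82 − 8) = 22.8 → 23
G = 175 + 0.2 × (97 − 175) = 159.4 → 159
B = 99 + 0.2 × (107 − 99) = 100.6 → 101

(23, 159, 101)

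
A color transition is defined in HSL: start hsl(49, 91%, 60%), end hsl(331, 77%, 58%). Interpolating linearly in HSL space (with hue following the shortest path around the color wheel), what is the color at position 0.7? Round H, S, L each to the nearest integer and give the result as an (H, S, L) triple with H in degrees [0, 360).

Hue: 331 − 49 = 282°, but |282| > 180 so the shorter arc goes the other way: Δh = 282 − 360 = -78°.
H = 49 + 0.7 × (-78) = -5.6 → -6 → -6 mod 360 = 354°
S = 91 + 0.7 × (77 − 91) = 81.2 → 81%
L = 60 + 0.7 × (58 − 60) = 58.6 → 59%

(354, 81, 59)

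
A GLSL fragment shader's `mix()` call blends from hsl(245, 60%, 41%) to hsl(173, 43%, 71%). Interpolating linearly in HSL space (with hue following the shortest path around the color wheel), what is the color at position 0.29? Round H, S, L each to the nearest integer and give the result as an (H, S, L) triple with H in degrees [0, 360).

Hue arc: Δh = 173 − 245 = -72° (|Δh| ≤ 180, already the shorter path).
H = 245 + 0.29 × (-72) = 224.12 → 224°
S = 60 + 0.29 × (43 − 60) = 55.07 → 55%
L = 41 + 0.29 × (71 − 41) = 49.7 → 50%

(224, 55, 50)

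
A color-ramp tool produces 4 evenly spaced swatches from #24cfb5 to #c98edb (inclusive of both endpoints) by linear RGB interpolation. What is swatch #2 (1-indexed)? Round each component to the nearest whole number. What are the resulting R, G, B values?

With 4 swatches and endpoints inclusive, swatch 2 sits at t = (2 − 1)/(4 − 1) = 1/3 ≈ 0.3333.
#24cfb5 → (36, 207, 181); #c98edb → (201, 142, 219).
R = 36 + 0.3333 × (201 − 36) = 90.994 → 91
G = 207 + 0.3333 × (142 − 207) = 185.335 → 185
B = 181 + 0.3333 × (219 − 181) = 193.665 → 194

(91, 185, 194)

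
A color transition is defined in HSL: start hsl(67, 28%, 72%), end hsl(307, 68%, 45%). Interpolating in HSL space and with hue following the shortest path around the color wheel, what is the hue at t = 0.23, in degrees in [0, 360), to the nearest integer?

39

Hue: 307 − 67 = 240°, but |240| > 180 so the shorter arc goes the other way: Δh = 240 − 360 = -120°.
H = 67 + 0.23 × (-120) = 39.4 → 39°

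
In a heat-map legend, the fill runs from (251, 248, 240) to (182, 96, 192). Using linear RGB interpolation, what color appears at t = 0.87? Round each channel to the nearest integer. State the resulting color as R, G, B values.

R = 251 + 0.87 × (182 − 251) = 251 + 0.87 × -69 = 190.97 → 191
G = 248 + 0.87 × (96 − 248) = 248 + 0.87 × -152 = 115.76 → 116
B = 240 + 0.87 × (192 − 240) = 240 + 0.87 × -48 = 198.24 → 198

(191, 116, 198)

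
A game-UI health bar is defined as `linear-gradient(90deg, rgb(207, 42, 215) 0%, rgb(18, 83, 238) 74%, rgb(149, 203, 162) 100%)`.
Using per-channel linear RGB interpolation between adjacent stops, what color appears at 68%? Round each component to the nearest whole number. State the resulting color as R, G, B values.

68% lies between the 0% and 74% stops, so the local fraction is t = (68 − 0)/(74 − 0) = 68/74 ≈ 0.9189.
R = 207 + 0.9189 × (18 − 207) = 33.328 → 33
G = 42 + 0.9189 × (83 − 42) = 79.675 → 80
B = 215 + 0.9189 × (238 − 215) = 236.135 → 236

(33, 80, 236)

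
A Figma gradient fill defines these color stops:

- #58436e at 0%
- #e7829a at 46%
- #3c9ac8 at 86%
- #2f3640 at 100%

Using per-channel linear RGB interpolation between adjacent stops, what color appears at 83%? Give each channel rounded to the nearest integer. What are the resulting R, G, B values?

83% lies between the 46% and 86% stops, so the local fraction is t = (83 − 46)/(86 − 46) = 37/40 ≈ 0.925.
#e7829a → (231, 130, 154); #3c9ac8 → (60, 154, 200).
R = 231 + 0.925 × (60 − 231) = 72.825 → 73
G = 130 + 0.925 × (154 − 130) = 152.2 → 152
B = 154 + 0.925 × (200 − 154) = 196.55 → 197

(73, 152, 197)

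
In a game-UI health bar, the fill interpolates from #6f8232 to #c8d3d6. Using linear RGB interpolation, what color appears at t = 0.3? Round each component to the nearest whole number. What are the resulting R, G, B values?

(138, 154, 99)

#6f8232 → (111, 130, 50); #c8d3d6 → (200, 211, 214).
R = 111 + 0.3 × (200 − 111) = 111 + 0.3 × 89 = 137.7 → 138
G = 130 + 0.3 × (211 − 130) = 130 + 0.3 × 81 = 154.3 → 154
B = 50 + 0.3 × (214 − 50) = 50 + 0.3 × 164 = 99.2 → 99
So the blended color is (138, 154, 99), about #8a9a63.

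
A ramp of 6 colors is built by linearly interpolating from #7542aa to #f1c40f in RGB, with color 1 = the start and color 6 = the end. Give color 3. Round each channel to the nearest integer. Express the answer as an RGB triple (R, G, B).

With 6 swatches and endpoints inclusive, swatch 3 sits at t = (3 − 1)/(6 − 1) = 2/5 ≈ 0.4.
#7542aa → (117, 66, 170); #f1c40f → (241, 196, 15).
R = 117 + 0.4 × (241 − 117) = 166.6 → 167
G = 66 + 0.4 × (196 − 66) = 118 → 118
B = 170 + 0.4 × (15 − 170) = 108 → 108

(167, 118, 108)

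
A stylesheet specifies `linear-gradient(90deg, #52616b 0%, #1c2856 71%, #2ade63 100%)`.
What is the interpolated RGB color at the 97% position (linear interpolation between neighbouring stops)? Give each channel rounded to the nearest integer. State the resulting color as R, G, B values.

(41, 203, 98)

97% lies between the 71% and 100% stops, so the local fraction is t = (97 − 71)/(100 − 71) = 26/29 ≈ 0.8966.
#1c2856 → (28, 40, 86); #2ade63 → (42, 222, 99).
R = 28 + 0.8966 × (42 − 28) = 40.552 → 41
G = 40 + 0.8966 × (222 − 40) = 203.181 → 203
B = 86 + 0.8966 × (99 − 86) = 97.656 → 98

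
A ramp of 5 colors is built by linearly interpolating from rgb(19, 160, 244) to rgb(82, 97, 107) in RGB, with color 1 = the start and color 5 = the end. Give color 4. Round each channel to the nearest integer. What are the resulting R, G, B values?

(66, 113, 141)

With 5 swatches and endpoints inclusive, swatch 4 sits at t = (4 − 1)/(5 − 1) = 3/4 ≈ 0.75.
R = 19 + 0.75 × (82 − 19) = 66.25 → 66
G = 160 + 0.75 × (97 − 160) = 112.75 → 113
B = 244 + 0.75 × (107 − 244) = 141.25 → 141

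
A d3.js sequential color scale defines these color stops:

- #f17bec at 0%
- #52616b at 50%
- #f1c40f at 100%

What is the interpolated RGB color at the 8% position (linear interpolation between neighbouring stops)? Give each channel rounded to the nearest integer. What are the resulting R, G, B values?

(216, 119, 215)

8% lies between the 0% and 50% stops, so the local fraction is t = (8 − 0)/(50 − 0) = 8/50 ≈ 0.16.
#f17bec → (241, 123, 236); #52616b → (82, 97, 107).
R = 241 + 0.16 × (82 − 241) = 215.56 → 216
G = 123 + 0.16 × (97 − 123) = 118.84 → 119
B = 236 + 0.16 × (107 − 236) = 215.36 → 215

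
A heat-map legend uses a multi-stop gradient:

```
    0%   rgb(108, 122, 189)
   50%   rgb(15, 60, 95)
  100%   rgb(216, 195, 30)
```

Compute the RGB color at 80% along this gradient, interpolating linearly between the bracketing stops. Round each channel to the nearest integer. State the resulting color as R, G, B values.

80% lies between the 50% and 100% stops, so the local fraction is t = (80 − 50)/(100 − 50) = 30/50 ≈ 0.6.
R = 15 + 0.6 × (216 − 15) = 135.6 → 136
G = 60 + 0.6 × (195 − 60) = 141 → 141
B = 95 + 0.6 × (30 − 95) = 56 → 56

(136, 141, 56)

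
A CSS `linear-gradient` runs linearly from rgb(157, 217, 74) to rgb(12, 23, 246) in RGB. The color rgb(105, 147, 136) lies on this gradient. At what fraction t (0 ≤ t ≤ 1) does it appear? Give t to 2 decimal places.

0.36

Invert the lerp on the G channel (largest span, 194): t = (147 − 217) / (23 − 217) = -70/-194 = 0.36082.
Check on R: (105 − 157)/(12 − 157) = 0.3586 ✓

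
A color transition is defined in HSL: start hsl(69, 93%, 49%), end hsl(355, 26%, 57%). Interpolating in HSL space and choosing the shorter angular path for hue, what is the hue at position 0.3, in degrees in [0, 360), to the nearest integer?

Hue: 355 − 69 = 286°, but |286| > 180 so the shorter arc goes the other way: Δh = 286 − 360 = -74°.
H = 69 + 0.3 × (-74) = 46.8 → 47°

47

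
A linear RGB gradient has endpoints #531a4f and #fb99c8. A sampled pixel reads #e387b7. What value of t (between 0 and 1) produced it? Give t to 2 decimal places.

Invert the lerp on the R channel (largest span, 168): t = (227 − 83) / (251 − 83) = 144/168 = 0.85714.
Check on G: (135 − 26)/(153 − 26) = 0.8583 ✓

0.86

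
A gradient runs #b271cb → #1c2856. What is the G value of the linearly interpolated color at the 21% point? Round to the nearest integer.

98

G₁ = 113 (from #b271cb), G₂ = 40 (from #1c2856).
G = 113 + 0.21 × (40 − 113) = 97.67 → 98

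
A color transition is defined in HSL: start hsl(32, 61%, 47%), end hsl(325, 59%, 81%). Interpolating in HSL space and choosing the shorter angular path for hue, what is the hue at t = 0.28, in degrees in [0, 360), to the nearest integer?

13

Hue: 325 − 32 = 293°, but |293| > 180 so the shorter arc goes the other way: Δh = 293 − 360 = -67°.
H = 32 + 0.28 × (-67) = 13.24 → 13°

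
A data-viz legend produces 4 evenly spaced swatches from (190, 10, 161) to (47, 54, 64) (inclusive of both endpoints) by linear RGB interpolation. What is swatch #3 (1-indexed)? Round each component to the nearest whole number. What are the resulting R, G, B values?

(95, 39, 96)

With 4 swatches and endpoints inclusive, swatch 3 sits at t = (3 − 1)/(4 − 1) = 2/3 ≈ 0.6667.
R = 190 + 0.6667 × (47 − 190) = 94.662 → 95
G = 10 + 0.6667 × (54 − 10) = 39.335 → 39
B = 161 + 0.6667 × (64 − 161) = 96.33 → 96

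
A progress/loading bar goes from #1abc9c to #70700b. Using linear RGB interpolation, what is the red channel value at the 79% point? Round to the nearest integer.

94

R₁ = 26 (from #1abc9c), R₂ = 112 (from #70700b).
R = 26 + 0.79 × (112 − 26) = 93.94 → 94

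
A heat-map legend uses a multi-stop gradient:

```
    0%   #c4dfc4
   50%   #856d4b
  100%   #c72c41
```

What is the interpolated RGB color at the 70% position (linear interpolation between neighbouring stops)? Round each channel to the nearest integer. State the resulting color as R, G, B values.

70% lies between the 50% and 100% stops, so the local fraction is t = (70 − 50)/(100 − 50) = 20/50 ≈ 0.4.
#856d4b → (133, 109, 75); #c72c41 → (199, 44, 65).
R = 133 + 0.4 × (199 − 133) = 159.4 → 159
G = 109 + 0.4 × (44 − 109) = 83 → 83
B = 75 + 0.4 × (65 − 75) = 71 → 71

(159, 83, 71)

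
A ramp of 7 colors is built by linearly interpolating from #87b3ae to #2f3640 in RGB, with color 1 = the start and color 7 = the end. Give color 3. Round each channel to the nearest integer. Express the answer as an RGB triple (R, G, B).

With 7 swatches and endpoints inclusive, swatch 3 sits at t = (3 − 1)/(7 − 1) = 2/6 ≈ 0.3333.
#87b3ae → (135, 179, 174); #2f3640 → (47, 54, 64).
R = 135 + 0.3333 × (47 − 135) = 105.67 → 106
G = 179 + 0.3333 × (54 − 179) = 137.338 → 137
B = 174 + 0.3333 × (64 − 174) = 137.337 → 137

(106, 137, 137)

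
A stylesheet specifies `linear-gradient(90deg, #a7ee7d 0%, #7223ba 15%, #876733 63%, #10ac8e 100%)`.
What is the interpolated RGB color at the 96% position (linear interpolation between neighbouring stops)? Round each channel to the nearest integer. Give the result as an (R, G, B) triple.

(29, 165, 132)

96% lies between the 63% and 100% stops, so the local fraction is t = (96 − 63)/(100 − 63) = 33/37 ≈ 0.8919.
#876733 → (135, 103, 51); #10ac8e → (16, 172, 142).
R = 135 + 0.8919 × (16 − 135) = 28.864 → 29
G = 103 + 0.8919 × (172 − 103) = 164.541 → 165
B = 51 + 0.8919 × (142 − 51) = 132.163 → 132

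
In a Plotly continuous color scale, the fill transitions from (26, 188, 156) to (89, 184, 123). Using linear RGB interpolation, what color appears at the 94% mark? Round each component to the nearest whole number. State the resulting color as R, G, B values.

94% corresponds to t = 0.94.
R = 26 + 0.94 × (89 − 26) = 26 + 0.94 × 63 = 85.22 → 85
G = 188 + 0.94 × (184 − 188) = 188 + 0.94 × -4 = 184.24 → 184
B = 156 + 0.94 × (123 − 156) = 156 + 0.94 × -33 = 124.98 → 125
So the blended color is (85, 184, 125), about #55b87d.

(85, 184, 125)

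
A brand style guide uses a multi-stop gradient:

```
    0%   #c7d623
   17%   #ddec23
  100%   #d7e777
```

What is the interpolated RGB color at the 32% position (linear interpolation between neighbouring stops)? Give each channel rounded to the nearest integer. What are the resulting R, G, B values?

(220, 235, 50)

32% lies between the 17% and 100% stops, so the local fraction is t = (32 − 17)/(100 − 17) = 15/83 ≈ 0.1807.
#ddec23 → (221, 236, 35); #d7e777 → (215, 231, 119).
R = 221 + 0.1807 × (215 − 221) = 219.916 → 220
G = 236 + 0.1807 × (231 − 236) = 235.096 → 235
B = 35 + 0.1807 × (119 − 35) = 50.179 → 50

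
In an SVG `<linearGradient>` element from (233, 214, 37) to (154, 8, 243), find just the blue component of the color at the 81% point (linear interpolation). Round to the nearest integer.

B = 37 + 0.81 × (243 − 37) = 203.86 → 204

204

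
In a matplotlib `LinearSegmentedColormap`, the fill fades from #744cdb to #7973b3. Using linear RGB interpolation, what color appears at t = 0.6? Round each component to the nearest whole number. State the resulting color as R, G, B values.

(119, 99, 195)

#744cdb → (116, 76, 219); #7973b3 → (121, 115, 179).
R = 116 + 0.6 × (121 − 116) = 116 + 0.6 × 5 = 119 → 119
G = 76 + 0.6 × (115 − 76) = 76 + 0.6 × 39 = 99.4 → 99
B = 219 + 0.6 × (179 − 219) = 219 + 0.6 × -40 = 195 → 195
So the blended color is (119, 99, 195), about #7763c3.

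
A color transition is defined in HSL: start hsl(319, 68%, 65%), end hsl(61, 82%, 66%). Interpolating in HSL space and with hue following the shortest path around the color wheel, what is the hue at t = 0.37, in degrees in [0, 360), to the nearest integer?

Hue: 61 − 319 = -258°, but |-258| > 180 so the shorter arc goes the other way: Δh = -258 + 360 = 102°.
H = 319 + 0.37 × (102) = 356.74 → 357°

357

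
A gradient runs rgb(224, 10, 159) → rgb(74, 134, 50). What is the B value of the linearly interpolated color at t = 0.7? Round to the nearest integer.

83

B = 159 + 0.7 × (50 − 159) = 82.7 → 83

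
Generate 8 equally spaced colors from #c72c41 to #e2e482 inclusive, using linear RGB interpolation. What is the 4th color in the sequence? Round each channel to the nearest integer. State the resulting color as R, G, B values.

(211, 123, 93)

With 8 swatches and endpoints inclusive, swatch 4 sits at t = (4 − 1)/(8 − 1) = 3/7 ≈ 0.4286.
#c72c41 → (199, 44, 65); #e2e482 → (226, 228, 130).
R = 199 + 0.4286 × (226 − 199) = 210.572 → 211
G = 44 + 0.4286 × (228 − 44) = 122.862 → 123
B = 65 + 0.4286 × (130 − 65) = 92.859 → 93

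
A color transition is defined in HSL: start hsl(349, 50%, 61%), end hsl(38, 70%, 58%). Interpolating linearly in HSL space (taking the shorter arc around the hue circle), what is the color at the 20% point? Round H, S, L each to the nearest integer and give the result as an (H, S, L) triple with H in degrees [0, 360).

(359, 54, 60)

Hue: 38 − 349 = -311°, but |-311| > 180 so the shorter arc goes the other way: Δh = -311 + 360 = 49°.
H = 349 + 0.2 × (49) = 358.8 → 359°
S = 50 + 0.2 × (70 − 50) = 54 → 54%
L = 61 + 0.2 × (58 − 61) = 60.4 → 60%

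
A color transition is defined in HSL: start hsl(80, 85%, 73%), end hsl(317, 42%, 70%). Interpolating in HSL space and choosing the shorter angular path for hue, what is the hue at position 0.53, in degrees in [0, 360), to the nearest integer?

Hue: 317 − 80 = 237°, but |237| > 180 so the shorter arc goes the other way: Δh = 237 − 360 = -123°.
H = 80 + 0.53 × (-123) = 14.81 → 15°

15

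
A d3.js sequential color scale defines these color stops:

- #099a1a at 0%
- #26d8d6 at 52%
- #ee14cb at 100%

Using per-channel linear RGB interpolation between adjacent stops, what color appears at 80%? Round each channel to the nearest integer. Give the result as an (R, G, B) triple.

(155, 102, 208)

80% lies between the 52% and 100% stops, so the local fraction is t = (80 − 52)/(100 − 52) = 28/48 ≈ 0.5833.
#26d8d6 → (38, 216, 214); #ee14cb → (238, 20, 203).
R = 38 + 0.5833 × (238 − 38) = 154.66 → 155
G = 216 + 0.5833 × (20 − 216) = 101.673 → 102
B = 214 + 0.5833 × (203 − 214) = 207.584 → 208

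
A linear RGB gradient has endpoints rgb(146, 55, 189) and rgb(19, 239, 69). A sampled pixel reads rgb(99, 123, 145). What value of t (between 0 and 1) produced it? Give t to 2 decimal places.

0.37

Invert the lerp on the G channel (largest span, 184): t = (123 − 55) / (239 − 55) = 68/184 = 0.36957.
Check on R: (99 − 146)/(19 − 146) = 0.3701 ✓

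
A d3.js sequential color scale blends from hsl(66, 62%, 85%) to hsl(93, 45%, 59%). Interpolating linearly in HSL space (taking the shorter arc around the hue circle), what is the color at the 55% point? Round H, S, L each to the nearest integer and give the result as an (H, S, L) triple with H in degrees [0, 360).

Hue arc: Δh = 93 − 66 = 27° (|Δh| ≤ 180, already the shorter path).
H = 66 + 0.55 × (27) = 80.85 → 81°
S = 62 + 0.55 × (45 − 62) = 52.65 → 53%
L = 85 + 0.55 × (59 − 85) = 70.7 → 71%

(81, 53, 71)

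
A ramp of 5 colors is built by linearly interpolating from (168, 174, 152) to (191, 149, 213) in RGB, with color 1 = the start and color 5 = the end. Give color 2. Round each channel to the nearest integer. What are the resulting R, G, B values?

(174, 168, 167)

With 5 swatches and endpoints inclusive, swatch 2 sits at t = (2 − 1)/(5 − 1) = 1/4 ≈ 0.25.
R = 168 + 0.25 × (191 − 168) = 173.75 → 174
G = 174 + 0.25 × (149 − 174) = 167.75 → 168
B = 152 + 0.25 × (213 − 152) = 167.25 → 167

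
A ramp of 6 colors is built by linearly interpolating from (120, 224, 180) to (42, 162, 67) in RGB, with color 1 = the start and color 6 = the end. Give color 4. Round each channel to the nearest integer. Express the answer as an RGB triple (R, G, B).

(73, 187, 112)

With 6 swatches and endpoints inclusive, swatch 4 sits at t = (4 − 1)/(6 − 1) = 3/5 ≈ 0.6.
R = 120 + 0.6 × (42 − 120) = 73.2 → 73
G = 224 + 0.6 × (162 − 224) = 186.8 → 187
B = 180 + 0.6 × (67 − 180) = 112.2 → 112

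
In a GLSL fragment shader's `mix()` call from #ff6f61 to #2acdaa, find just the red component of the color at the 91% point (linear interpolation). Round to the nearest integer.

R₁ = 255 (from #ff6f61), R₂ = 42 (from #2acdaa).
R = 255 + 0.91 × (42 − 255) = 61.17 → 61

61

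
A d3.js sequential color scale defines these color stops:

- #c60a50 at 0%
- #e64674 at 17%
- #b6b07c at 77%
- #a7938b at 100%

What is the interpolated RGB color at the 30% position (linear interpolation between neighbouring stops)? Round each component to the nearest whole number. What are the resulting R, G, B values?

(220, 93, 118)

30% lies between the 17% and 77% stops, so the local fraction is t = (30 − 17)/(77 − 17) = 13/60 ≈ 0.2167.
#e64674 → (230, 70, 116); #b6b07c → (182, 176, 124).
R = 230 + 0.2167 × (182 − 230) = 219.598 → 220
G = 70 + 0.2167 × (176 − 70) = 92.97 → 93
B = 116 + 0.2167 × (124 − 116) = 117.734 → 118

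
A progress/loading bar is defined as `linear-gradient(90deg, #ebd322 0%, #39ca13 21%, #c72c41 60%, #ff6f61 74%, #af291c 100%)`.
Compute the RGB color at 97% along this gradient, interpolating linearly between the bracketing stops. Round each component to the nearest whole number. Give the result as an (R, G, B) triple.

(184, 49, 36)

97% lies between the 74% and 100% stops, so the local fraction is t = (97 − 74)/(100 − 74) = 23/26 ≈ 0.8846.
#ff6f61 → (255, 111, 97); #af291c → (175, 41, 28).
R = 255 + 0.8846 × (175 − 255) = 184.232 → 184
G = 111 + 0.8846 × (41 − 111) = 49.078 → 49
B = 97 + 0.8846 × (28 − 97) = 35.963 → 36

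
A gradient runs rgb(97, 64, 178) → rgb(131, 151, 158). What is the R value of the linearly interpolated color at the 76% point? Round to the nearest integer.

123

R = 97 + 0.76 × (131 − 97) = 122.84 → 123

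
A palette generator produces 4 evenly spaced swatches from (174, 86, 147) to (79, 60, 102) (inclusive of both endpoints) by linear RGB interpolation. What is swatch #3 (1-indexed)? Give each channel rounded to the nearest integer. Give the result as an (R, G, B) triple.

With 4 swatches and endpoints inclusive, swatch 3 sits at t = (3 − 1)/(4 − 1) = 2/3 ≈ 0.6667.
R = 174 + 0.6667 × (79 − 174) = 110.663 → 111
G = 86 + 0.6667 × (60 − 86) = 68.666 → 69
B = 147 + 0.6667 × (102 − 147) = 116.999 → 117

(111, 69, 117)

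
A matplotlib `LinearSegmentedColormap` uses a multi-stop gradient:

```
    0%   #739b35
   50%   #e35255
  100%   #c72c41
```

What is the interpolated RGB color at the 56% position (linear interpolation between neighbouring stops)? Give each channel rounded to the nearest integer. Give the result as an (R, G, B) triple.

56% lies between the 50% and 100% stops, so the local fraction is t = (56 − 50)/(100 − 50) = 6/50 ≈ 0.12.
#e35255 → (227, 82, 85); #c72c41 → (199, 44, 65).
R = 227 + 0.12 × (199 − 227) = 223.64 → 224
G = 82 + 0.12 × (44 − 82) = 77.44 → 77
B = 85 + 0.12 × (65 − 85) = 82.6 → 83

(224, 77, 83)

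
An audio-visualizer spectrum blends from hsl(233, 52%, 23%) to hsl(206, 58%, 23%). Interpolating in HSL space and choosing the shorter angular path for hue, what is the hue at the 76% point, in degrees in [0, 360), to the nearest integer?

Hue arc: Δh = 206 − 233 = -27° (|Δh| ≤ 180, already the shorter path).
H = 233 + 0.76 × (-27) = 212.48 → 212°

212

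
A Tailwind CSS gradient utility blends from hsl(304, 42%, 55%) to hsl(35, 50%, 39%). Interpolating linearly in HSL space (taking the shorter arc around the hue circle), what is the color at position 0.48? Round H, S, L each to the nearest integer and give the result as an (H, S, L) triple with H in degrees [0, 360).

Hue: 35 − 304 = -269°, but |-269| > 180 so the shorter arc goes the other way: Δh = -269 + 360 = 91°.
H = 304 + 0.48 × (91) = 347.68 → 348°
S = 42 + 0.48 × (50 − 42) = 45.84 → 46%
L = 55 + 0.48 × (39 − 55) = 47.32 → 47%

(348, 46, 47)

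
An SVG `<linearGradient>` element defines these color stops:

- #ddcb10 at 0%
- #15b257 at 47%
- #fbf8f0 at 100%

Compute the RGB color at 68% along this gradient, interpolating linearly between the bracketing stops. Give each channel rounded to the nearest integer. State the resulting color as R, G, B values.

(112, 206, 148)

68% lies between the 47% and 100% stops, so the local fraction is t = (68 − 47)/(100 − 47) = 21/53 ≈ 0.3962.
#15b257 → (21, 178, 87); #fbf8f0 → (251, 248, 240).
R = 21 + 0.3962 × (251 − 21) = 112.126 → 112
G = 178 + 0.3962 × (248 − 178) = 205.734 → 206
B = 87 + 0.3962 × (240 − 87) = 147.619 → 148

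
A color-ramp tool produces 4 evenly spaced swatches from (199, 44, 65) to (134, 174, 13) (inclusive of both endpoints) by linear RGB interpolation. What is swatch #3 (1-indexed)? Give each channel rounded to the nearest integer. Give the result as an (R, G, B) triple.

With 4 swatches and endpoints inclusive, swatch 3 sits at t = (3 − 1)/(4 − 1) = 2/3 ≈ 0.6667.
R = 199 + 0.6667 × (134 − 199) = 155.665 → 156
G = 44 + 0.6667 × (174 − 44) = 130.671 → 131
B = 65 + 0.6667 × (13 − 65) = 30.332 → 30

(156, 131, 30)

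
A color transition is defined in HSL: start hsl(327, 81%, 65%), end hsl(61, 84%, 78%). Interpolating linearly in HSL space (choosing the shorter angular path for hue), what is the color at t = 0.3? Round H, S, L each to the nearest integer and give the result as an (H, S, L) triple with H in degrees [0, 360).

Hue: 61 − 327 = -266°, but |-266| > 180 so the shorter arc goes the other way: Δh = -266 + 360 = 94°.
H = 327 + 0.3 × (94) = 355.2 → 355°
S = 81 + 0.3 × (84 − 81) = 81.9 → 82%
L = 65 + 0.3 × (78 − 65) = 68.9 → 69%

(355, 82, 69)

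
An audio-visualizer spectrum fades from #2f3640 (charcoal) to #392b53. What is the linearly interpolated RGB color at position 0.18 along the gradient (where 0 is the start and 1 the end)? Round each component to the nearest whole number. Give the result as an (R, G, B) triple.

#2f3640 → (47, 54, 64); #392b53 → (57, 43, 83).
R = 47 + 0.18 × (57 − 47) = 47 + 0.18 × 10 = 48.8 → 49
G = 54 + 0.18 × (43 − 54) = 54 + 0.18 × -11 = 52.02 → 52
B = 64 + 0.18 × (83 − 64) = 64 + 0.18 × 19 = 67.42 → 67

(49, 52, 67)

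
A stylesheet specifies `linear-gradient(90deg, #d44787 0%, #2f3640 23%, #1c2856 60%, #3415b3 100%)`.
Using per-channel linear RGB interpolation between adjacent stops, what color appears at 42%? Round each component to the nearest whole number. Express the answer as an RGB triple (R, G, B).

(37, 47, 75)

42% lies between the 23% and 60% stops, so the local fraction is t = (42 − 23)/(60 − 23) = 19/37 ≈ 0.5135.
#2f3640 → (47, 54, 64); #1c2856 → (28, 40, 86).
R = 47 + 0.5135 × (28 − 47) = 37.243 → 37
G = 54 + 0.5135 × (40 − 54) = 46.811 → 47
B = 64 + 0.5135 × (86 − 64) = 75.297 → 75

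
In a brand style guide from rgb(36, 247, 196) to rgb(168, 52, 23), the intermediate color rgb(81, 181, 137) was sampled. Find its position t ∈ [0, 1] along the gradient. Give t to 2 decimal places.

0.34

Invert the lerp on the G channel (largest span, 195): t = (181 − 247) / (52 − 247) = -66/-195 = 0.33846.
Check on R: (81 − 36)/(168 − 36) = 0.3409 ✓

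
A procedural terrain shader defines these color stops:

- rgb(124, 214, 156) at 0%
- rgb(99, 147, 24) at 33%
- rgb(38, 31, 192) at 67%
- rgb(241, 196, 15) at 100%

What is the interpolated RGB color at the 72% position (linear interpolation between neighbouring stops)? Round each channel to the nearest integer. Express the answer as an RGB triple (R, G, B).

(69, 56, 165)

72% lies between the 67% and 100% stops, so the local fraction is t = (72 − 67)/(100 − 67) = 5/33 ≈ 0.1515.
R = 38 + 0.1515 × (241 − 38) = 68.755 → 69
G = 31 + 0.1515 × (196 − 31) = 55.998 → 56
B = 192 + 0.1515 × (15 − 192) = 165.185 → 165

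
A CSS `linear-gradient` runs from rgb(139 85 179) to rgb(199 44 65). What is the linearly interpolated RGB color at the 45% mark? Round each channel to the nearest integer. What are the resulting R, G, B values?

(166, 67, 128)

45% corresponds to t = 0.45.
R = 139 + 0.45 × (199 − 139) = 139 + 0.45 × 60 = 166 → 166
G = 85 + 0.45 × (44 − 85) = 85 + 0.45 × -41 = 66.55 → 67
B = 179 + 0.45 × (65 − 179) = 179 + 0.45 × -114 = 127.7 → 128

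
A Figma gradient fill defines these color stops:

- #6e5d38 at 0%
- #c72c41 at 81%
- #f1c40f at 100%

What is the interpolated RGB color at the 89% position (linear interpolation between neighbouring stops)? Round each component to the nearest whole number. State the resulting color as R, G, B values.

(217, 108, 44)

89% lies between the 81% and 100% stops, so the local fraction is t = (89 − 81)/(100 − 81) = 8/19 ≈ 0.4211.
#c72c41 → (199, 44, 65); #f1c40f → (241, 196, 15).
R = 199 + 0.4211 × (241 − 199) = 216.686 → 217
G = 44 + 0.4211 × (196 − 44) = 108.007 → 108
B = 65 + 0.4211 × (15 − 65) = 43.945 → 44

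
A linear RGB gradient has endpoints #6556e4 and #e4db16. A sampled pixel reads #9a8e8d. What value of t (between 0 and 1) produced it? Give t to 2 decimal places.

Invert the lerp on the B channel (largest span, 206): t = (141 − 228) / (22 − 228) = -87/-206 = 0.42233.
Check on R: (154 − 101)/(228 − 101) = 0.4173 ✓

0.42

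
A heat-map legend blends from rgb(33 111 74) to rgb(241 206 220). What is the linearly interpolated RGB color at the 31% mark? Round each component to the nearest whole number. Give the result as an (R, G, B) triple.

(97, 140, 119)

31% corresponds to t = 0.31.
R = 33 + 0.31 × (241 − 33) = 33 + 0.31 × 208 = 97.48 → 97
G = 111 + 0.31 × (206 − 111) = 111 + 0.31 × 95 = 140.45 → 140
B = 74 + 0.31 × (220 − 74) = 74 + 0.31 × 146 = 119.26 → 119
So the blended color is (97, 140, 119), about #618c77.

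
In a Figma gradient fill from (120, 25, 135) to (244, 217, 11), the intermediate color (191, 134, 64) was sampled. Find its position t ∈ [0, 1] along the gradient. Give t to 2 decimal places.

0.57

Invert the lerp on the G channel (largest span, 192): t = (134 − 25) / (217 − 25) = 109/192 = 0.56771.
Check on R: (191 − 120)/(244 − 120) = 0.5726 ✓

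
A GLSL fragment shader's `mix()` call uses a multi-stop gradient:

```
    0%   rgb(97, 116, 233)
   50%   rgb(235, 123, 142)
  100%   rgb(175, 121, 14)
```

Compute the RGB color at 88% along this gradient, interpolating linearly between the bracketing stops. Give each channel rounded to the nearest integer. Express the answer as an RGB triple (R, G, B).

(189, 121, 45)

88% lies between the 50% and 100% stops, so the local fraction is t = (88 − 50)/(100 − 50) = 38/50 ≈ 0.76.
R = 235 + 0.76 × (175 − 235) = 189.4 → 189
G = 123 + 0.76 × (121 − 123) = 121.48 → 121
B = 142 + 0.76 × (14 − 142) = 44.72 → 45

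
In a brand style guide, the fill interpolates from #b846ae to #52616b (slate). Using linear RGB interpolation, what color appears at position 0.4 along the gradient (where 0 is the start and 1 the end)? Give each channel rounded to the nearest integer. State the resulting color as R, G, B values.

#b846ae → (184, 70, 174); #52616b → (82, 97, 107).
R = 184 + 0.4 × (82 − 184) = 184 + 0.4 × -102 = 143.2 → 143
G = 70 + 0.4 × (97 − 70) = 70 + 0.4 × 27 = 80.8 → 81
B = 174 + 0.4 × (107 − 174) = 174 + 0.4 × -67 = 147.2 → 147
So the blended color is (143, 81, 147), about #8f5193.

(143, 81, 147)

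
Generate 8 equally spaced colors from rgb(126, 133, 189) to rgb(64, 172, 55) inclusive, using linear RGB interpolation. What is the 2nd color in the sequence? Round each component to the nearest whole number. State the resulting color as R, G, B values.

With 8 swatches and endpoints inclusive, swatch 2 sits at t = (2 − 1)/(8 − 1) = 1/7 ≈ 0.1429.
R = 126 + 0.1429 × (64 − 126) = 117.14 → 117
G = 133 + 0.1429 × (172 − 133) = 138.573 → 139
B = 189 + 0.1429 × (55 − 189) = 169.851 → 170

(117, 139, 170)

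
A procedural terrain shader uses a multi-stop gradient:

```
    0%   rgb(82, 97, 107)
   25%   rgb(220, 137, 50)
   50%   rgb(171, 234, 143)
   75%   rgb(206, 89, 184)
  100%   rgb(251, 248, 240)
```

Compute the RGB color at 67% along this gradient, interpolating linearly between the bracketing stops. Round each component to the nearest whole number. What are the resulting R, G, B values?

(195, 135, 171)

67% lies between the 50% and 75% stops, so the local fraction is t = (67 − 50)/(75 − 50) = 17/25 ≈ 0.68.
R = 171 + 0.68 × (206 − 171) = 194.8 → 195
G = 234 + 0.68 × (89 − 234) = 135.4 → 135
B = 143 + 0.68 × (184 − 143) = 170.88 → 171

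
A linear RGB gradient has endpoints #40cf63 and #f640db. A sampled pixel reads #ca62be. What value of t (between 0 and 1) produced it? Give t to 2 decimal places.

0.76

Invert the lerp on the R channel (largest span, 182): t = (202 − 64) / (246 − 64) = 138/182 = 0.75824.
Check on G: (98 − 207)/(64 − 207) = 0.7622 ✓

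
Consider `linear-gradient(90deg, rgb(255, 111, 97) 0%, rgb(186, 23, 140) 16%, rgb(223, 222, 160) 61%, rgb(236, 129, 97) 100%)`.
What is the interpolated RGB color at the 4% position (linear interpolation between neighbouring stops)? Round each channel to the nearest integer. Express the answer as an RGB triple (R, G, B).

4% lies between the 0% and 16% stops, so the local fraction is t = (4 − 0)/(16 − 0) = 4/16 ≈ 0.25.
R = 255 + 0.25 × (186 − 255) = 237.75 → 238
G = 111 + 0.25 × (23 − 111) = 89 → 89
B = 97 + 0.25 × (140 − 97) = 107.75 → 108

(238, 89, 108)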